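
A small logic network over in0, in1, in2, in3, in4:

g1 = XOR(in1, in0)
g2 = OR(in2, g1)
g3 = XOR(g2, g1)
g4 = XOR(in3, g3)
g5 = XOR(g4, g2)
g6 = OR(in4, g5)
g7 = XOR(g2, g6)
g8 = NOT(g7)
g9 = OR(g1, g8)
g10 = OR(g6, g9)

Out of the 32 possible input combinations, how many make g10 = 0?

2

g10 = OR(g6, g9) must be 0, so both g6 = 0 and g9 = 0.
Satisfying assignments:
  in0=0, in1=0, in2=1, in3=0, in4=0
  in0=1, in1=1, in2=1, in3=0, in4=0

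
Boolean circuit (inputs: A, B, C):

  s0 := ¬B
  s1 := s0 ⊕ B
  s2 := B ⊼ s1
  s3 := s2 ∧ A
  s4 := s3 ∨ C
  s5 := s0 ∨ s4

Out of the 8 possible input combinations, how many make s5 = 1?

6

s5 = s0 ∨ s4 must be 1, so at least one of s0, s4 is 1.
Enumerating the 8 input combinations, 6 give s5 = 1 and 2 give s5 = 0.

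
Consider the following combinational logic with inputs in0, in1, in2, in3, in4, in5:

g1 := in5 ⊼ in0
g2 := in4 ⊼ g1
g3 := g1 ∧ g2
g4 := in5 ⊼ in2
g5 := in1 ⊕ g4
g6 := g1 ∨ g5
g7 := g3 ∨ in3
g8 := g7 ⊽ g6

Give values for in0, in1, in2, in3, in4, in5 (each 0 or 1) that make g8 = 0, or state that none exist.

g8 = g7 ⊽ g6 must be 0, so at least one of g7, g6 is 1.
Check with in0=1 in1=0 in2=0 in3=0 in4=0 in5=0:
g1 = in5 ⊼ in0 = 0 ⊼ 1 = 1
g2 = in4 ⊼ g1 = 0 ⊼ 1 = 1
g3 = g1 ∧ g2 = 1 ∧ 1 = 1
g4 = in5 ⊼ in2 = 0 ⊼ 0 = 1
g5 = in1 ⊕ g4 = 0 ⊕ 1 = 1
g6 = g1 ∨ g5 = 1 ∨ 1 = 1
g7 = g3 ∨ in3 = 1 ∨ 0 = 1
g8 = g7 ⊽ g6 = 1 ⊽ 1 = 0
So g8 = 0 as required.

in0=1 in1=0 in2=0 in3=0 in4=0 in5=0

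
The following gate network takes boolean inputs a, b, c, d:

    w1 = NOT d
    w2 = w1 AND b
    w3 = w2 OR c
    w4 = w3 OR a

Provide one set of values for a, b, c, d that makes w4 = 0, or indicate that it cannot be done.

Check with a=0, b=0, c=0, d=1:
w1 = NOT d = NOT 1 = 0
w2 = w1 AND b = 0 AND 0 = 0
w3 = w2 OR c = 0 OR 0 = 0
w4 = w3 OR a = 0 OR 0 = 0
So w4 = 0 as required.

a=0, b=0, c=0, d=1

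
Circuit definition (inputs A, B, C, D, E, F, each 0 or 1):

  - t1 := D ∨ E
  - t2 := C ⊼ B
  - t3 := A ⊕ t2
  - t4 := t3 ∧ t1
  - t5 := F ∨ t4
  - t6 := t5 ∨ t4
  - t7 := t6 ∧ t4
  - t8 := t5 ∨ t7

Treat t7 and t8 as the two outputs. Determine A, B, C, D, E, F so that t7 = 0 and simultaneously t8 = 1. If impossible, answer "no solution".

Check with A=1, B=0, C=0, D=0, E=1, F=1:
t1 = D ∨ E = 0 ∨ 1 = 1
t2 = C ⊼ B = 0 ⊼ 0 = 1
t3 = A ⊕ t2 = 1 ⊕ 1 = 0
t4 = t3 ∧ t1 = 0 ∧ 1 = 0
t5 = F ∨ t4 = 1 ∨ 0 = 1
t6 = t5 ∨ t4 = 1 ∨ 0 = 1
t7 = t6 ∧ t4 = 1 ∧ 0 = 0
t8 = t5 ∨ t7 = 1 ∨ 0 = 1
So t7 = 0 and t8 = 1.

A=1, B=0, C=0, D=0, E=1, F=1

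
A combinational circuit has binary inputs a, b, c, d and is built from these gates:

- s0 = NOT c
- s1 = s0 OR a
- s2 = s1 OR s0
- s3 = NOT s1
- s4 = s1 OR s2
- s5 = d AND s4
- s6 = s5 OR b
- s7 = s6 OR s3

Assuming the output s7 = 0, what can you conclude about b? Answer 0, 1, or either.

s7 = s6 OR s3 must be 0, so both s6 = 0 and s3 = 0.
s6 = s5 OR b must be 0, so both s5 = 0 and b = 0.
Every assignment with s7 = 0 has b = 0; there are 3 such assignment(s).
  a=0, b=0, c=0, d=0
  a=1, b=0, c=0, d=0
  a=1, b=0, c=1, d=0

0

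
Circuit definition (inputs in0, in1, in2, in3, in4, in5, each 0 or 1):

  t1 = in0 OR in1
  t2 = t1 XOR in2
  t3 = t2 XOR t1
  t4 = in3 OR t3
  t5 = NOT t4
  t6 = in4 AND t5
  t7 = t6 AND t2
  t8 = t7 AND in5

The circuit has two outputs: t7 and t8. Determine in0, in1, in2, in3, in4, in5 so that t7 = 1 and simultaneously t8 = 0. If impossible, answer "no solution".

Check with in0=1, in1=0, in2=0, in3=0, in4=1, in5=0:
t1 = in0 OR in1 = 1 OR 0 = 1
t2 = t1 XOR in2 = 1 XOR 0 = 1
t3 = t2 XOR t1 = 1 XOR 1 = 0
t4 = in3 OR t3 = 0 OR 0 = 0
t5 = NOT t4 = NOT 0 = 1
t6 = in4 AND t5 = 1 AND 1 = 1
t7 = t6 AND t2 = 1 AND 1 = 1
t8 = t7 AND in5 = 1 AND 0 = 0
So t7 = 1 and t8 = 0.

in0=1, in1=0, in2=0, in3=0, in4=1, in5=0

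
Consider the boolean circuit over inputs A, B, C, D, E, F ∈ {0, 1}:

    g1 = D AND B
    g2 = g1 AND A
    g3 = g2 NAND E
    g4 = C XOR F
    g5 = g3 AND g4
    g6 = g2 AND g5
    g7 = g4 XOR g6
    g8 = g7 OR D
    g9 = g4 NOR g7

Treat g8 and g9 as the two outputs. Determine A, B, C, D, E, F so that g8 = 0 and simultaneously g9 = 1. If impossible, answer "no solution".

A=0, B=1, C=1, D=0, E=1, F=1

Check with A=0, B=1, C=1, D=0, E=1, F=1:
g1 = D AND B = 0 AND 1 = 0
g2 = g1 AND A = 0 AND 0 = 0
g3 = g2 NAND E = 0 NAND 1 = 1
g4 = C XOR F = 1 XOR 1 = 0
g5 = g3 AND g4 = 1 AND 0 = 0
g6 = g2 AND g5 = 0 AND 0 = 0
g7 = g4 XOR g6 = 0 XOR 0 = 0
g8 = g7 OR D = 0 OR 0 = 0
g9 = g4 NOR g7 = 0 NOR 0 = 1
So g8 = 0 and g9 = 1.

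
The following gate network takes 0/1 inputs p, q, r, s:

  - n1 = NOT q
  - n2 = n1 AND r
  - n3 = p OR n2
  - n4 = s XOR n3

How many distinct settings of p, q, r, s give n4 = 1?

n4 = s XOR n3 must be 1, so s and n3 differ.
Enumerating the 16 input combinations, 8 give n4 = 1 and 8 give n4 = 0.

8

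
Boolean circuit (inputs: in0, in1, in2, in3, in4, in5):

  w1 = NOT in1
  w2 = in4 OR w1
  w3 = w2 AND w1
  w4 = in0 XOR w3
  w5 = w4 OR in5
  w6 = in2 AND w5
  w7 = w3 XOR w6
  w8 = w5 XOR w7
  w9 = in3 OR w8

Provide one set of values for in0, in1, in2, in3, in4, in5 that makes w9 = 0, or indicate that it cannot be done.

Check with in0=1, in1=0, in2=0, in3=0, in4=0, in5=1:
w1 = NOT in1 = NOT 0 = 1
w2 = in4 OR w1 = 0 OR 1 = 1
w3 = w2 AND w1 = 1 AND 1 = 1
w4 = in0 XOR w3 = 1 XOR 1 = 0
w5 = w4 OR in5 = 0 OR 1 = 1
w6 = in2 AND w5 = 0 AND 1 = 0
w7 = w3 XOR w6 = 1 XOR 0 = 1
w8 = w5 XOR w7 = 1 XOR 1 = 0
w9 = in3 OR w8 = 0 OR 0 = 0
So w9 = 0 as required.

in0=1, in1=0, in2=0, in3=0, in4=0, in5=1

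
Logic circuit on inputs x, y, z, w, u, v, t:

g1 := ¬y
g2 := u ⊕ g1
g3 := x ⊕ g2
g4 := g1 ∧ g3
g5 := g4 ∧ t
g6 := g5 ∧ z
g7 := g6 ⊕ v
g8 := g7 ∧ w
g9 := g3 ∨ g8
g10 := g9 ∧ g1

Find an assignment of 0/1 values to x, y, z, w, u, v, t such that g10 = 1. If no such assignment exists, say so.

x=1, y=0, z=0, w=0, u=1, v=1, t=0

g10 = g9 ∧ g1 must be 1, so both g9 = 1 and g1 = 1.
Check with x=1, y=0, z=0, w=0, u=1, v=1, t=0:
g1 = ¬y = ¬0 = 1
g2 = u ⊕ g1 = 1 ⊕ 1 = 0
g3 = x ⊕ g2 = 1 ⊕ 0 = 1
g4 = g1 ∧ g3 = 1 ∧ 1 = 1
g5 = g4 ∧ t = 1 ∧ 0 = 0
g6 = g5 ∧ z = 0 ∧ 0 = 0
g7 = g6 ⊕ v = 0 ⊕ 1 = 1
g8 = g7 ∧ w = 1 ∧ 0 = 0
g9 = g3 ∨ g8 = 1 ∨ 0 = 1
g10 = g9 ∧ g1 = 1 ∧ 1 = 1
So g10 = 1 as required.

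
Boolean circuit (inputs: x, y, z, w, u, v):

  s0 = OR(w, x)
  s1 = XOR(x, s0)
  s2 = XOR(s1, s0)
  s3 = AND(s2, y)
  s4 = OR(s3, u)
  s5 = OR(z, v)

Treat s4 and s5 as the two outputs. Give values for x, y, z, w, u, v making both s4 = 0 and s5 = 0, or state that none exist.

Check with x=0 y=1 z=0 w=0 u=0 v=0:
s0 = OR(w, x) = OR(0, 0) = 0
s1 = XOR(x, s0) = XOR(0, 0) = 0
s2 = XOR(s1, s0) = XOR(0, 0) = 0
s3 = AND(s2, y) = AND(0, 1) = 0
s4 = OR(s3, u) = OR(0, 0) = 0
s5 = OR(z, v) = OR(0, 0) = 0
So s4 = 0 and s5 = 0.

x=0 y=1 z=0 w=0 u=0 v=0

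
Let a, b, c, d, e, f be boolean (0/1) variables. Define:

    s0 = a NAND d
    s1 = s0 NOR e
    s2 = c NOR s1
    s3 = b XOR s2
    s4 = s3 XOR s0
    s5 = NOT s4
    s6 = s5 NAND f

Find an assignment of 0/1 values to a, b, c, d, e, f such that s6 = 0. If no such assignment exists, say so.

s6 = s5 NAND f must be 0, so both s5 = 1 and f = 1.
s5 = NOT s4 must be 1, so s4 = 0.
s4 = s3 XOR s0 must be 0, so s3 and s0 are equal.
Check with a=1 b=0 c=0 d=0 e=0 f=1:
s0 = a NAND d = 1 NAND 0 = 1
s1 = s0 NOR e = 1 NOR 0 = 0
s2 = c NOR s1 = 0 NOR 0 = 1
s3 = b XOR s2 = 0 XOR 1 = 1
s4 = s3 XOR s0 = 1 XOR 1 = 0
s5 = NOT s4 = NOT 0 = 1
s6 = s5 NAND f = 1 NAND 1 = 0
So s6 = 0 as required.

a=1 b=0 c=0 d=0 e=0 f=1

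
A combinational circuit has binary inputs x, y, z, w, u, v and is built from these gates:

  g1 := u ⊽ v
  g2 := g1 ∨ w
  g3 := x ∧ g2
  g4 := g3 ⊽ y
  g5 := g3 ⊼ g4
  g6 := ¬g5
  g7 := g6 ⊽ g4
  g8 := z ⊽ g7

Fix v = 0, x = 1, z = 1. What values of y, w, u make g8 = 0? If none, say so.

y=1, w=1, u=1

Check with v = 0, x = 1, z = 1 and y=1, w=1, u=1:
g1 = u ⊽ v = 1 ⊽ 0 = 0
g2 = g1 ∨ w = 0 ∨ 1 = 1
g3 = x ∧ g2 = 1 ∧ 1 = 1
g4 = g3 ⊽ y = 1 ⊽ 1 = 0
g5 = g3 ⊼ g4 = 1 ⊼ 0 = 1
g6 = ¬g5 = ¬1 = 0
g7 = g6 ⊽ g4 = 0 ⊽ 0 = 1
g8 = z ⊽ g7 = 1 ⊽ 1 = 0
So g8 = 0.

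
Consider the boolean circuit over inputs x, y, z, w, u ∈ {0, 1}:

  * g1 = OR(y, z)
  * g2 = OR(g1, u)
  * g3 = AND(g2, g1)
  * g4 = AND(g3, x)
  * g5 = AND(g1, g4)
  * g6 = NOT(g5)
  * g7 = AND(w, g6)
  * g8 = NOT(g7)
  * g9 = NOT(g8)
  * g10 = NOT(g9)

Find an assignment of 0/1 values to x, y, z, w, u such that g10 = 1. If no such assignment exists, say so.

Check with x=1, y=1, z=0, w=1, u=1:
g1 = OR(y, z) = OR(1, 0) = 1
g2 = OR(g1, u) = OR(1, 1) = 1
g3 = AND(g2, g1) = AND(1, 1) = 1
g4 = AND(g3, x) = AND(1, 1) = 1
g5 = AND(g1, g4) = AND(1, 1) = 1
g6 = NOT(g5) = NOT 1 = 0
g7 = AND(w, g6) = AND(1, 0) = 0
g8 = NOT(g7) = NOT 0 = 1
g9 = NOT(g8) = NOT 1 = 0
g10 = NOT(g9) = NOT 0 = 1
So g10 = 1 as required.

x=1, y=1, z=0, w=1, u=1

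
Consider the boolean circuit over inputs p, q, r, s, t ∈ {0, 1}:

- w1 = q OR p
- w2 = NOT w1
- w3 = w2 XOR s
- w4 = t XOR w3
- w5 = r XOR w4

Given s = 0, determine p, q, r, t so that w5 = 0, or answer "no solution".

p=1, q=1, r=0, t=0

w5 = r XOR w4 must be 0, so r and w4 are equal.
Check with s = 0 and p=1, q=1, r=0, t=0:
w1 = q OR p = 1 OR 1 = 1
w2 = NOT w1 = NOT 1 = 0
w3 = w2 XOR s = 0 XOR 0 = 0
w4 = t XOR w3 = 0 XOR 0 = 0
w5 = r XOR w4 = 0 XOR 0 = 0
So w5 = 0.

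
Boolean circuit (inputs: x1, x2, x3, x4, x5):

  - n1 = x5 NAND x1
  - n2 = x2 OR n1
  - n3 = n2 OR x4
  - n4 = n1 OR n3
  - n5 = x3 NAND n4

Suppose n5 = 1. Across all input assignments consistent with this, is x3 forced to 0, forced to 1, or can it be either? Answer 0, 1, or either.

either

Both values of x3 occur among assignments with n5 = 1:
  x3=0: x1=0, x2=0, x3=0, x4=0, x5=0
  x3=1: x1=1, x2=0, x3=1, x4=0, x5=1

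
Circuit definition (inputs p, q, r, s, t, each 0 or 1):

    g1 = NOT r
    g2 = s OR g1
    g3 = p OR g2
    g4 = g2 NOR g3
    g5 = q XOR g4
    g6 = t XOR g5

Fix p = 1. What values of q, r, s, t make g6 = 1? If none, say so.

g6 = t XOR g5 must be 1, so t and g5 differ.
Check with p = 1 and q=1, r=1, s=0, t=0:
g1 = NOT r = NOT 1 = 0
g2 = s OR g1 = 0 OR 0 = 0
g3 = p OR g2 = 1 OR 0 = 1
g4 = g2 NOR g3 = 0 NOR 1 = 0
g5 = q XOR g4 = 1 XOR 0 = 1
g6 = t XOR g5 = 0 XOR 1 = 1
So g6 = 1.

q=1 r=1 s=0 t=0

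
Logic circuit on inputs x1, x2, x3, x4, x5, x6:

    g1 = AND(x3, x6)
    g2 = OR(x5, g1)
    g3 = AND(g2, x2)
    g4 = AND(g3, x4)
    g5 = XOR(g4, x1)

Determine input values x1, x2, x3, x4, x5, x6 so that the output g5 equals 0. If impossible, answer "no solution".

g5 = XOR(g4, x1) must be 0, so g4 and x1 are equal.
Check with x1=1 x2=1 x3=1 x4=1 x5=0 x6=1:
g1 = AND(x3, x6) = AND(1, 1) = 1
g2 = OR(x5, g1) = OR(0, 1) = 1
g3 = AND(g2, x2) = AND(1, 1) = 1
g4 = AND(g3, x4) = AND(1, 1) = 1
g5 = XOR(g4, x1) = XOR(1, 1) = 0
So g5 = 0 as required.

x1=1 x2=1 x3=1 x4=1 x5=0 x6=1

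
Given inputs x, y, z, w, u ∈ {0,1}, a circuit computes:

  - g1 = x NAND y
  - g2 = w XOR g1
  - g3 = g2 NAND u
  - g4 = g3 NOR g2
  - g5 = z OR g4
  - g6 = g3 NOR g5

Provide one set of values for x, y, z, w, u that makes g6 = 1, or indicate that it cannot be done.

x=0, y=0, z=0, w=0, u=1

Check with x=0, y=0, z=0, w=0, u=1:
g1 = x NAND y = 0 NAND 0 = 1
g2 = w XOR g1 = 0 XOR 1 = 1
g3 = g2 NAND u = 1 NAND 1 = 0
g4 = g3 NOR g2 = 0 NOR 1 = 0
g5 = z OR g4 = 0 OR 0 = 0
g6 = g3 NOR g5 = 0 NOR 0 = 1
So g6 = 1 as required.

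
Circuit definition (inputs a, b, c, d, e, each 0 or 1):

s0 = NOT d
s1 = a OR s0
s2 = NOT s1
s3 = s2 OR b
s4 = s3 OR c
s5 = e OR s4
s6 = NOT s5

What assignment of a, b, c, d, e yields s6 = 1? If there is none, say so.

a=1, b=0, c=0, d=0, e=0

Check with a=1, b=0, c=0, d=0, e=0:
s0 = NOT d = NOT 0 = 1
s1 = a OR s0 = 1 OR 1 = 1
s2 = NOT s1 = NOT 1 = 0
s3 = s2 OR b = 0 OR 0 = 0
s4 = s3 OR c = 0 OR 0 = 0
s5 = e OR s4 = 0 OR 0 = 0
s6 = NOT s5 = NOT 0 = 1
So s6 = 1 as required.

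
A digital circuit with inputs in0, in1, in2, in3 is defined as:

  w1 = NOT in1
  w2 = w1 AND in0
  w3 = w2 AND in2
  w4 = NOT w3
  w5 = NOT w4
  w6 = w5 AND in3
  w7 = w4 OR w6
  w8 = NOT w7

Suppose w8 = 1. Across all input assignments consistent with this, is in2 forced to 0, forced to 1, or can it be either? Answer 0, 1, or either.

w8 = NOT w7 must be 1, so w7 = 0.
w7 = w4 OR w6 must be 0, so both w4 = 0 and w6 = 0.
Every assignment with w8 = 1 has in2 = 1; there are 1 such assignment(s).
  in0=1, in1=0, in2=1, in3=0

1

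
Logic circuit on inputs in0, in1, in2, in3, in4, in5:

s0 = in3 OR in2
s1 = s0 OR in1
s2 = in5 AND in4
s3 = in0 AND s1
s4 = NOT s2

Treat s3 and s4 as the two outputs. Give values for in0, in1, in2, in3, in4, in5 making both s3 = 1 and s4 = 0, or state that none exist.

Check with in0=1, in1=0, in2=0, in3=1, in4=1, in5=1:
s0 = in3 OR in2 = 1 OR 0 = 1
s1 = s0 OR in1 = 1 OR 0 = 1
s2 = in5 AND in4 = 1 AND 1 = 1
s3 = in0 AND s1 = 1 AND 1 = 1
s4 = NOT s2 = NOT 1 = 0
So s3 = 1 and s4 = 0.

in0=1, in1=0, in2=0, in3=1, in4=1, in5=1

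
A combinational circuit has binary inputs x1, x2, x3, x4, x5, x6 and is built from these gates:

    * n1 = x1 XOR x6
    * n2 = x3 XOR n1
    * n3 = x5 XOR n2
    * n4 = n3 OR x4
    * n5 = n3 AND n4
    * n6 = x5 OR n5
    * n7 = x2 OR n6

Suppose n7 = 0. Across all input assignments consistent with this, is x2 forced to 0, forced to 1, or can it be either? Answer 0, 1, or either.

0

n7 = x2 OR n6 must be 0, so both x2 = 0 and n6 = 0.
Every assignment with n7 = 0 has x2 = 0; there are 8 such assignment(s).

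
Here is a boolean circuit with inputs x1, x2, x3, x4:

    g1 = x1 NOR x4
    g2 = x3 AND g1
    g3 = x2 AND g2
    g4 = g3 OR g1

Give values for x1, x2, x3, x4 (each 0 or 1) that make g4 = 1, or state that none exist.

g4 = g3 OR g1 must be 1, so at least one of g3, g1 is 1.
Check with x1=0 x2=1 x3=1 x4=0:
g1 = x1 NOR x4 = 0 NOR 0 = 1
g2 = x3 AND g1 = 1 AND 1 = 1
g3 = x2 AND g2 = 1 AND 1 = 1
g4 = g3 OR g1 = 1 OR 1 = 1
So g4 = 1 as required.

x1=0 x2=1 x3=1 x4=0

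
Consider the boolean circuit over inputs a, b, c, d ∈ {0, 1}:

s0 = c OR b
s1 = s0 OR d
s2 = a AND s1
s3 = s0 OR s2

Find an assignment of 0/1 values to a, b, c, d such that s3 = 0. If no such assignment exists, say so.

s3 = s0 OR s2 must be 0, so both s0 = 0 and s2 = 0.
s0 = c OR b must be 0, so both c = 0 and b = 0.
Check with a=0, b=0, c=0, d=1:
s0 = c OR b = 0 OR 0 = 0
s1 = s0 OR d = 0 OR 1 = 1
s2 = a AND s1 = 0 AND 1 = 0
s3 = s0 OR s2 = 0 OR 0 = 0
So s3 = 0 as required.

a=0, b=0, c=0, d=1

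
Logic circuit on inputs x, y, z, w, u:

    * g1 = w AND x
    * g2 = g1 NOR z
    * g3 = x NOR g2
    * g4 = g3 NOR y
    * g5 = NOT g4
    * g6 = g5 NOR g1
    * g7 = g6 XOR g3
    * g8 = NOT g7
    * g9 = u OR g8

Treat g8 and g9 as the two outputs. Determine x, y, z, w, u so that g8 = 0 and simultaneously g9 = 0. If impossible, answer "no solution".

Check with x=0, y=1, z=1, w=0, u=0:
g1 = w AND x = 0 AND 0 = 0
g2 = g1 NOR z = 0 NOR 1 = 0
g3 = x NOR g2 = 0 NOR 0 = 1
g4 = g3 NOR y = 1 NOR 1 = 0
g5 = NOT g4 = NOT 0 = 1
g6 = g5 NOR g1 = 1 NOR 0 = 0
g7 = g6 XOR g3 = 0 XOR 1 = 1
g8 = NOT g7 = NOT 1 = 0
g9 = u OR g8 = 0 OR 0 = 0
So g8 = 0 and g9 = 0.

x=0, y=1, z=1, w=0, u=0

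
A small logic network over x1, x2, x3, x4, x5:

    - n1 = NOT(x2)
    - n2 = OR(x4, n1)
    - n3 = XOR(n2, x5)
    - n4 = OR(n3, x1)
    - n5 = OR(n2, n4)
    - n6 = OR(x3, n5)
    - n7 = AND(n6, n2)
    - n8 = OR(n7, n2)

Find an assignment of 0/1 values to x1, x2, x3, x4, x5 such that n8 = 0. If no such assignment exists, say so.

x1=0, x2=1, x3=0, x4=0, x5=1

n8 = OR(n7, n2) must be 0, so both n7 = 0 and n2 = 0.
n7 = AND(n6, n2) must be 0, so at least one of n6, n2 is 0.
n2 = OR(x4, n1) must be 0, so both x4 = 0 and n1 = 0.
Check with x1=0, x2=1, x3=0, x4=0, x5=1:
n1 = NOT(x2) = NOT 1 = 0
n2 = OR(x4, n1) = OR(0, 0) = 0
n3 = XOR(n2, x5) = XOR(0, 1) = 1
n4 = OR(n3, x1) = OR(1, 0) = 1
n5 = OR(n2, n4) = OR(0, 1) = 1
n6 = OR(x3, n5) = OR(0, 1) = 1
n7 = AND(n6, n2) = AND(1, 0) = 0
n8 = OR(n7, n2) = OR(0, 0) = 0
So n8 = 0 as required.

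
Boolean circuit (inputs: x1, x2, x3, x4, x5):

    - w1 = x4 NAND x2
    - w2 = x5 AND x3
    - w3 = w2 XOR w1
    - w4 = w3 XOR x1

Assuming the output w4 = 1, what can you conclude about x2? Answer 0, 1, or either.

Both values of x2 occur among assignments with w4 = 1:
  x2=0: x1=0, x2=0, x3=0, x4=0, x5=0
  x2=1: x1=0, x2=1, x3=0, x4=0, x5=0

either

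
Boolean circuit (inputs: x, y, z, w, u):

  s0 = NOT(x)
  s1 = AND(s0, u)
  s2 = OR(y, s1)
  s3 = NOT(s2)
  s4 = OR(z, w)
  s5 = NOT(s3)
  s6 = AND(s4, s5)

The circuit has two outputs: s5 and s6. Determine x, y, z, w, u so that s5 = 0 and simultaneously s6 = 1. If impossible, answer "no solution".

no solution exists

Across all 32 input combinations, none give both s5 = 0 and s6 = 1.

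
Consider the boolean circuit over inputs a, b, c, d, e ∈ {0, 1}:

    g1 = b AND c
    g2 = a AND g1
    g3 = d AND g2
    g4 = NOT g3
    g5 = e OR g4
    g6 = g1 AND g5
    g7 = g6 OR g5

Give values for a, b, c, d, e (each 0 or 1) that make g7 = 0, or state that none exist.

g7 = g6 OR g5 must be 0, so both g6 = 0 and g5 = 0.
g6 = g1 AND g5 must be 0, so at least one of g1, g5 is 0.
g5 = e OR g4 must be 0, so both e = 0 and g4 = 0.
Check with a=1, b=1, c=1, d=1, e=0:
g1 = b AND c = 1 AND 1 = 1
g2 = a AND g1 = 1 AND 1 = 1
g3 = d AND g2 = 1 AND 1 = 1
g4 = NOT g3 = NOT 1 = 0
g5 = e OR g4 = 0 OR 0 = 0
g6 = g1 AND g5 = 1 AND 0 = 0
g7 = g6 OR g5 = 0 OR 0 = 0
So g7 = 0 as required.

a=1, b=1, c=1, d=1, e=0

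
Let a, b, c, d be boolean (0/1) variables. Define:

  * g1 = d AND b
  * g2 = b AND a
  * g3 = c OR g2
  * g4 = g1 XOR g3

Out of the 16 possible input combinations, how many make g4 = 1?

g4 = g1 XOR g3 must be 1, so g1 and g3 differ.
Enumerating the 16 input combinations, 8 give g4 = 1 and 8 give g4 = 0.

8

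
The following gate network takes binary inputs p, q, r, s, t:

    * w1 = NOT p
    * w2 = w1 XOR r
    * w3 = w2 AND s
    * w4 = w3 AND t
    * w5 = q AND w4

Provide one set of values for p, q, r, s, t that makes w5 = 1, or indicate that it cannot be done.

w5 = q AND w4 must be 1, so both q = 1 and w4 = 1.
w4 = w3 AND t must be 1, so both w3 = 1 and t = 1.
w3 = w2 AND s must be 1, so both w2 = 1 and s = 1.
Check with p=0, q=1, r=0, s=1, t=1:
w1 = NOT p = NOT 0 = 1
w2 = w1 XOR r = 1 XOR 0 = 1
w3 = w2 AND s = 1 AND 1 = 1
w4 = w3 AND t = 1 AND 1 = 1
w5 = q AND w4 = 1 AND 1 = 1
So w5 = 1 as required.

p=0, q=1, r=0, s=1, t=1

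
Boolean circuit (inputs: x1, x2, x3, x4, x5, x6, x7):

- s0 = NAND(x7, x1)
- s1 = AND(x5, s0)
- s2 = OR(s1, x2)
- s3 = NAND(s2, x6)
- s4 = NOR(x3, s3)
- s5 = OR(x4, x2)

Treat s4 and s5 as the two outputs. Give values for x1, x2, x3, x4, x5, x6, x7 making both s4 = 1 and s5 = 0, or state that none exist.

x1=0, x2=0, x3=0, x4=0, x5=1, x6=1, x7=1

Check with x1=0, x2=0, x3=0, x4=0, x5=1, x6=1, x7=1:
s0 = NAND(x7, x1) = NAND(1, 0) = 1
s1 = AND(x5, s0) = AND(1, 1) = 1
s2 = OR(s1, x2) = OR(1, 0) = 1
s3 = NAND(s2, x6) = NAND(1, 1) = 0
s4 = NOR(x3, s3) = NOR(0, 0) = 1
s5 = OR(x4, x2) = OR(0, 0) = 0
So s4 = 1 and s5 = 0.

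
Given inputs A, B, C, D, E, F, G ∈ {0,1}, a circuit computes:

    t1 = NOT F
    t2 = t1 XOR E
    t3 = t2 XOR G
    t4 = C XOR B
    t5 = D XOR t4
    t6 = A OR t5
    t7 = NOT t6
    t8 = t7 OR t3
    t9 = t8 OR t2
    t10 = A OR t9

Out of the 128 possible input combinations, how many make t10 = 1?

t10 = A OR t9 must be 1, so at least one of A, t9 is 1.
Enumerating the 128 input combinations, 120 give t10 = 1 and 8 give t10 = 0.

120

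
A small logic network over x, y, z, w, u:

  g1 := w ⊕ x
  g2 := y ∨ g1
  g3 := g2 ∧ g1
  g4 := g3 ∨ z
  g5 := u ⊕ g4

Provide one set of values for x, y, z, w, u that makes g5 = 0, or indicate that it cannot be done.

x=1, y=1, z=1, w=0, u=1

Check with x=1, y=1, z=1, w=0, u=1:
g1 = w ⊕ x = 0 ⊕ 1 = 1
g2 = y ∨ g1 = 1 ∨ 1 = 1
g3 = g2 ∧ g1 = 1 ∧ 1 = 1
g4 = g3 ∨ z = 1 ∨ 1 = 1
g5 = u ⊕ g4 = 1 ⊕ 1 = 0
So g5 = 0 as required.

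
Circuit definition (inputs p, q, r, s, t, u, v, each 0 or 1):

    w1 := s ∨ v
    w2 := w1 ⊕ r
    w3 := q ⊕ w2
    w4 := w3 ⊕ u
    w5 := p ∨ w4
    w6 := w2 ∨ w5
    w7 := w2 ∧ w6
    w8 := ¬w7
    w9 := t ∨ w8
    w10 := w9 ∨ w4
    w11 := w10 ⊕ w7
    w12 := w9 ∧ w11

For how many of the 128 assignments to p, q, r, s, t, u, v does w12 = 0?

w12 = w9 ∧ w11 must be 0, so at least one of w9, w11 is 0.
Enumerating the 128 input combinations, 64 give w12 = 0 and 64 give w12 = 1.

64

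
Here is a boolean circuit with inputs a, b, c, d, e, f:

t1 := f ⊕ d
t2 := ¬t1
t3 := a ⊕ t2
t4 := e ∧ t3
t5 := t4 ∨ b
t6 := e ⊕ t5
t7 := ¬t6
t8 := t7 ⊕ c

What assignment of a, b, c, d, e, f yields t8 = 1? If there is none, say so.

a=1 b=0 c=0 d=1 e=1 f=0

t8 = t7 ⊕ c must be 1, so t7 and c differ.
Check with a=1 b=0 c=0 d=1 e=1 f=0:
t1 = f ⊕ d = 0 ⊕ 1 = 1
t2 = ¬t1 = ¬1 = 0
t3 = a ⊕ t2 = 1 ⊕ 0 = 1
t4 = e ∧ t3 = 1 ∧ 1 = 1
t5 = t4 ∨ b = 1 ∨ 0 = 1
t6 = e ⊕ t5 = 1 ⊕ 1 = 0
t7 = ¬t6 = ¬0 = 1
t8 = t7 ⊕ c = 1 ⊕ 0 = 1
So t8 = 1 as required.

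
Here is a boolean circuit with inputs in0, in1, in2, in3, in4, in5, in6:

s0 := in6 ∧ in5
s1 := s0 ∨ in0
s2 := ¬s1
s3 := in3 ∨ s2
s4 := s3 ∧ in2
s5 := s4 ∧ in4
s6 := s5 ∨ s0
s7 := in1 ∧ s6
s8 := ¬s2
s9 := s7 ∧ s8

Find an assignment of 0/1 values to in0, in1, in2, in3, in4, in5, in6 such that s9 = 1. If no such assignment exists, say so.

in0=1 in1=1 in2=1 in3=0 in4=1 in5=1 in6=1

Check with in0=1 in1=1 in2=1 in3=0 in4=1 in5=1 in6=1:
s0 = in6 ∧ in5 = 1 ∧ 1 = 1
s1 = s0 ∨ in0 = 1 ∨ 1 = 1
s2 = ¬s1 = ¬1 = 0
s3 = in3 ∨ s2 = 0 ∨ 0 = 0
s4 = s3 ∧ in2 = 0 ∧ 1 = 0
s5 = s4 ∧ in4 = 0 ∧ 1 = 0
s6 = s5 ∨ s0 = 0 ∨ 1 = 1
s7 = in1 ∧ s6 = 1 ∧ 1 = 1
s8 = ¬s2 = ¬0 = 1
s9 = s7 ∧ s8 = 1 ∧ 1 = 1
So s9 = 1 as required.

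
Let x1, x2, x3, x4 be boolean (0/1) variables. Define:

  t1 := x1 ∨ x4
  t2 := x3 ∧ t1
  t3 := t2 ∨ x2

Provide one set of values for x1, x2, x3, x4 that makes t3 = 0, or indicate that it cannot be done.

t3 = t2 ∨ x2 must be 0, so both t2 = 0 and x2 = 0.
Check with x1=1 x2=0 x3=0 x4=1:
t1 = x1 ∨ x4 = 1 ∨ 1 = 1
t2 = x3 ∧ t1 = 0 ∧ 1 = 0
t3 = t2 ∨ x2 = 0 ∨ 0 = 0
So t3 = 0 as required.

x1=1 x2=0 x3=0 x4=1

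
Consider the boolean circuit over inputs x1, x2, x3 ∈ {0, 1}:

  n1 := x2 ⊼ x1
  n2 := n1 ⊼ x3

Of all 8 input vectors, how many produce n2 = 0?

n2 = n1 ⊼ x3 must be 0, so both n1 = 1 and x3 = 1.
Enumerating the 8 input combinations, 3 give n2 = 0 and 5 give n2 = 1.

3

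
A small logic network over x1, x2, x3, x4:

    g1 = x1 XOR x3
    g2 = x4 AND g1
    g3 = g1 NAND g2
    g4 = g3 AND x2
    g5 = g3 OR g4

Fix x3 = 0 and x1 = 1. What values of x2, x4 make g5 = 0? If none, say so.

x2=1 x4=1

g5 = g3 OR g4 must be 0, so both g3 = 0 and g4 = 0.
Check with x3 = 0 and x1 = 1 and x2=1, x4=1:
g1 = x1 XOR x3 = 1 XOR 0 = 1
g2 = x4 AND g1 = 1 AND 1 = 1
g3 = g1 NAND g2 = 1 NAND 1 = 0
g4 = g3 AND x2 = 0 AND 1 = 0
g5 = g3 OR g4 = 0 OR 0 = 0
So g5 = 0.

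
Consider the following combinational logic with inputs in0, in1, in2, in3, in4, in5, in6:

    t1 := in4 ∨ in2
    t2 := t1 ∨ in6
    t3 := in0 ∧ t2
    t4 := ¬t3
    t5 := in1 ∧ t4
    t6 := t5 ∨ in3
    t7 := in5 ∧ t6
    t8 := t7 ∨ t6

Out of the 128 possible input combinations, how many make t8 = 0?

46

t8 = t7 ∨ t6 must be 0, so both t7 = 0 and t6 = 0.
t7 = in5 ∧ t6 must be 0, so at least one of in5, t6 is 0.
t6 = t5 ∨ in3 must be 0, so both t5 = 0 and in3 = 0.
Enumerating the 128 input combinations, 46 give t8 = 0 and 82 give t8 = 1.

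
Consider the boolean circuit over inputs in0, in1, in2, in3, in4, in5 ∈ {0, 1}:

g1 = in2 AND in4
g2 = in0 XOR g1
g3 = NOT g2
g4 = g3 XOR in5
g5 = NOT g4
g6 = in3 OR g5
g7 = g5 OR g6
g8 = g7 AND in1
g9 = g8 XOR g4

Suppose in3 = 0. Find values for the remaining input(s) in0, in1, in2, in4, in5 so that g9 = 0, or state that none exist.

g9 = g8 XOR g4 must be 0, so g8 and g4 are equal.
Check with in3 = 0 and in0=1, in1=0, in2=1, in4=1, in5=1:
g1 = in2 AND in4 = 1 AND 1 = 1
g2 = in0 XOR g1 = 1 XOR 1 = 0
g3 = NOT g2 = NOT 0 = 1
g4 = g3 XOR in5 = 1 XOR 1 = 0
g5 = NOT g4 = NOT 0 = 1
g6 = in3 OR g5 = 0 OR 1 = 1
g7 = g5 OR g6 = 1 OR 1 = 1
g8 = g7 AND in1 = 1 AND 0 = 0
g9 = g8 XOR g4 = 0 XOR 0 = 0
So g9 = 0.

in0=1 in1=0 in2=1 in4=1 in5=1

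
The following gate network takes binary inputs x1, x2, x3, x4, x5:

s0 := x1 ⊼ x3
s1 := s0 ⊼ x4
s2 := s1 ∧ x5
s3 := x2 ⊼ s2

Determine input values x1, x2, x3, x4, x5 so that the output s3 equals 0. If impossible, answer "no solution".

Check with x1=0, x2=1, x3=0, x4=0, x5=1:
s0 = x1 ⊼ x3 = 0 ⊼ 0 = 1
s1 = s0 ⊼ x4 = 1 ⊼ 0 = 1
s2 = s1 ∧ x5 = 1 ∧ 1 = 1
s3 = x2 ⊼ s2 = 1 ⊼ 1 = 0
So s3 = 0 as required.

x1=0, x2=1, x3=0, x4=0, x5=1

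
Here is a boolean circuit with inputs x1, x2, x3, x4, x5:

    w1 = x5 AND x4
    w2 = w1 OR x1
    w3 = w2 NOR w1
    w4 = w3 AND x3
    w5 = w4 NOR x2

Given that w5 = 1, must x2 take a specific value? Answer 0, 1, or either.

w5 = w4 NOR x2 must be 1, so both w4 = 0 and x2 = 0.
Every assignment with w5 = 1 has x2 = 0; there are 13 such assignment(s).

0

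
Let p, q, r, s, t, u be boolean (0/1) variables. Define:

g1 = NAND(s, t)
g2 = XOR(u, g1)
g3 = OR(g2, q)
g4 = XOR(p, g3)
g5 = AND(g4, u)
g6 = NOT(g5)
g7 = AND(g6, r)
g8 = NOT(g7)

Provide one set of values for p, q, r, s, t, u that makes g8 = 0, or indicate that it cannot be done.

Check with p=0, q=0, r=1, s=1, t=0, u=0:
g1 = NAND(s, t) = NAND(1, 0) = 1
g2 = XOR(u, g1) = XOR(0, 1) = 1
g3 = OR(g2, q) = OR(1, 0) = 1
g4 = XOR(p, g3) = XOR(0, 1) = 1
g5 = AND(g4, u) = AND(1, 0) = 0
g6 = NOT(g5) = NOT 0 = 1
g7 = AND(g6, r) = AND(1, 1) = 1
g8 = NOT(g7) = NOT 1 = 0
So g8 = 0 as required.

p=0, q=0, r=1, s=1, t=0, u=0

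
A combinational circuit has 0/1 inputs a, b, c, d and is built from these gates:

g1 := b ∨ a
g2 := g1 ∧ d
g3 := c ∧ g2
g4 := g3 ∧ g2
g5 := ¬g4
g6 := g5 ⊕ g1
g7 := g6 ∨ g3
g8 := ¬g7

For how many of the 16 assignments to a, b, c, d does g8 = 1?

9

g8 = ¬g7 must be 1, so g7 = 0.
g7 = g6 ∨ g3 must be 0, so both g6 = 0 and g3 = 0.
Enumerating the 16 input combinations, 9 give g8 = 1 and 7 give g8 = 0.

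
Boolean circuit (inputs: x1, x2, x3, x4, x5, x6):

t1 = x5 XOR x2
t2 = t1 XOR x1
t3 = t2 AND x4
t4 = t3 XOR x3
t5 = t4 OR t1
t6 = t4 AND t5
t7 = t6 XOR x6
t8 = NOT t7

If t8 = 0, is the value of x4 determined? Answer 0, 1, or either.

either

Both values of x4 occur among assignments with t8 = 0:
  x4=0: x1=0, x2=0, x3=0, x4=0, x5=0, x6=1
  x4=1: x1=0, x2=0, x3=0, x4=1, x5=0, x6=1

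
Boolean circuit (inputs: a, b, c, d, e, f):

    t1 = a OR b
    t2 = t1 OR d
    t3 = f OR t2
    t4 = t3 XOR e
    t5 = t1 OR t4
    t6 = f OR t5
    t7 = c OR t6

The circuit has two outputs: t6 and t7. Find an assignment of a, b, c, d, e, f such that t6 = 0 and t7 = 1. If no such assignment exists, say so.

Check with a=0, b=0, c=1, d=0, e=0, f=0:
t1 = a OR b = 0 OR 0 = 0
t2 = t1 OR d = 0 OR 0 = 0
t3 = f OR t2 = 0 OR 0 = 0
t4 = t3 XOR e = 0 XOR 0 = 0
t5 = t1 OR t4 = 0 OR 0 = 0
t6 = f OR t5 = 0 OR 0 = 0
t7 = c OR t6 = 1 OR 0 = 1
So t6 = 0 and t7 = 1.

a=0, b=0, c=1, d=0, e=0, f=0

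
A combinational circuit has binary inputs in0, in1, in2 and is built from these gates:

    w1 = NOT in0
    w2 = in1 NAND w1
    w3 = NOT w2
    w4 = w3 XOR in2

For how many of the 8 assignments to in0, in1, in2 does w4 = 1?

4

w4 = w3 XOR in2 must be 1, so w3 and in2 differ.
Satisfying assignments:
  in0=0, in1=0, in2=1
  in0=0, in1=1, in2=0
  in0=1, in1=0, in2=1
  in0=1, in1=1, in2=1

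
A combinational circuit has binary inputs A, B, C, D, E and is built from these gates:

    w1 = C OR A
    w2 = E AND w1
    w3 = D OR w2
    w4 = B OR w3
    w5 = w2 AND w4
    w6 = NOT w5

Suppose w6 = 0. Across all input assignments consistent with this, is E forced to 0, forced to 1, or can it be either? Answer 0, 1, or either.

1

w6 = NOT w5 must be 0, so w5 = 1.
w5 = w2 AND w4 must be 1, so both w2 = 1 and w4 = 1.
Every assignment with w6 = 0 has E = 1; there are 12 such assignment(s).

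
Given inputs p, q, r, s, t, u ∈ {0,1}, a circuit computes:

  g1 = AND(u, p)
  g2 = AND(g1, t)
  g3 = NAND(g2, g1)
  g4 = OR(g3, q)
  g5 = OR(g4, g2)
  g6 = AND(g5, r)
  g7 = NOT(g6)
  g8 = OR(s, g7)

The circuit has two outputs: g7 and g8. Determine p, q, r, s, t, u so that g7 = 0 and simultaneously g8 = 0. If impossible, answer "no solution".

p=1, q=1, r=1, s=0, t=1, u=1

Check with p=1, q=1, r=1, s=0, t=1, u=1:
g1 = AND(u, p) = AND(1, 1) = 1
g2 = AND(g1, t) = AND(1, 1) = 1
g3 = NAND(g2, g1) = NAND(1, 1) = 0
g4 = OR(g3, q) = OR(0, 1) = 1
g5 = OR(g4, g2) = OR(1, 1) = 1
g6 = AND(g5, r) = AND(1, 1) = 1
g7 = NOT(g6) = NOT 1 = 0
g8 = OR(s, g7) = OR(0, 0) = 0
So g7 = 0 and g8 = 0.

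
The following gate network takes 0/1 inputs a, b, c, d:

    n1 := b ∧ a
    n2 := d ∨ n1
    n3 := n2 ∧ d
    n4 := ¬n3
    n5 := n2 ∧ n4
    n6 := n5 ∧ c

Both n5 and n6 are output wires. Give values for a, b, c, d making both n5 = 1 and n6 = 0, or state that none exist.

Check with a=1, b=1, c=0, d=0:
n1 = b ∧ a = 1 ∧ 1 = 1
n2 = d ∨ n1 = 0 ∨ 1 = 1
n3 = n2 ∧ d = 1 ∧ 0 = 0
n4 = ¬n3 = ¬0 = 1
n5 = n2 ∧ n4 = 1 ∧ 1 = 1
n6 = n5 ∧ c = 1 ∧ 0 = 0
So n5 = 1 and n6 = 0.

a=1, b=1, c=0, d=0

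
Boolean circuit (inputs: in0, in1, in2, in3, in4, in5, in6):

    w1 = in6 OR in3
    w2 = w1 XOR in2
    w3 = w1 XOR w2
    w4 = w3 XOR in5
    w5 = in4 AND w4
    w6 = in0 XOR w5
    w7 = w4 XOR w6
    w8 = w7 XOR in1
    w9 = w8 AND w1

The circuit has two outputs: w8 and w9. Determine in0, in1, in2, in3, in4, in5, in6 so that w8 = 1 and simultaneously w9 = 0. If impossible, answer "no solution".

in0=1 in1=1 in2=1 in3=0 in4=0 in5=0 in6=0

Check with in0=1 in1=1 in2=1 in3=0 in4=0 in5=0 in6=0:
w1 = in6 OR in3 = 0 OR 0 = 0
w2 = w1 XOR in2 = 0 XOR 1 = 1
w3 = w1 XOR w2 = 0 XOR 1 = 1
w4 = w3 XOR in5 = 1 XOR 0 = 1
w5 = in4 AND w4 = 0 AND 1 = 0
w6 = in0 XOR w5 = 1 XOR 0 = 1
w7 = w4 XOR w6 = 1 XOR 1 = 0
w8 = w7 XOR in1 = 0 XOR 1 = 1
w9 = w8 AND w1 = 1 AND 0 = 0
So w8 = 1 and w9 = 0.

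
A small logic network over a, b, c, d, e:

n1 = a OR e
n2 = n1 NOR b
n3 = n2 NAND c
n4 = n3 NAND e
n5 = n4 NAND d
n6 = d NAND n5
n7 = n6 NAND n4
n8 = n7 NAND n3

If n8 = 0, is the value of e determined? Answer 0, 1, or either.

1

n8 = n7 NAND n3 must be 0, so both n7 = 1 and n3 = 1.
n7 = n6 NAND n4 must be 1, so at least one of n6, n4 is 0.
n3 = n2 NAND c must be 1, so at least one of n2, c is 0.
Every assignment with n8 = 0 has e = 1; there are 16 such assignment(s).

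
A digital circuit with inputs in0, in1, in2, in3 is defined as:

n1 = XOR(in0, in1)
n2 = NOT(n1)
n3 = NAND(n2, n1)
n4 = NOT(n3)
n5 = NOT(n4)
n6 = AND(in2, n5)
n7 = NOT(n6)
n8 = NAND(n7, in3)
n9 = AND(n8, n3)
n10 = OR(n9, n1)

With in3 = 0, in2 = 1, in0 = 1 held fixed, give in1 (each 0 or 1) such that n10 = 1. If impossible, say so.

n10 = OR(n9, n1) must be 1, so at least one of n9, n1 is 1.
Check with in3 = 0, in2 = 1, in0 = 1 and in1=0:
n1 = XOR(in0, in1) = XOR(1, 0) = 1
n2 = NOT(n1) = NOT 1 = 0
n3 = NAND(n2, n1) = NAND(0, 1) = 1
n4 = NOT(n3) = NOT 1 = 0
n5 = NOT(n4) = NOT 0 = 1
n6 = AND(in2, n5) = AND(1, 1) = 1
n7 = NOT(n6) = NOT 1 = 0
n8 = NAND(n7, in3) = NAND(0, 0) = 1
n9 = AND(n8, n3) = AND(1, 1) = 1
n10 = OR(n9, n1) = OR(1, 1) = 1
So n10 = 1.

in1=0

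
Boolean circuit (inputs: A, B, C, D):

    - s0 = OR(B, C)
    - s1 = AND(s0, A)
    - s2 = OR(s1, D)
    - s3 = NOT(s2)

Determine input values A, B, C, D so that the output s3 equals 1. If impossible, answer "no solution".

Check with A=1, B=0, C=0, D=0:
s0 = OR(B, C) = OR(0, 0) = 0
s1 = AND(s0, A) = AND(0, 1) = 0
s2 = OR(s1, D) = OR(0, 0) = 0
s3 = NOT(s2) = NOT 0 = 1
So s3 = 1 as required.

A=1, B=0, C=0, D=0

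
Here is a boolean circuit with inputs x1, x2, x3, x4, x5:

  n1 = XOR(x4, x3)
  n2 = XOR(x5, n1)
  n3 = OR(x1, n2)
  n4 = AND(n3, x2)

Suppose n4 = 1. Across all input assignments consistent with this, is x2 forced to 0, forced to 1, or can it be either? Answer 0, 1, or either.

1

n4 = AND(n3, x2) must be 1, so both n3 = 1 and x2 = 1.
n3 = OR(x1, n2) must be 1, so at least one of x1, n2 is 1.
Every assignment with n4 = 1 has x2 = 1; there are 12 such assignment(s).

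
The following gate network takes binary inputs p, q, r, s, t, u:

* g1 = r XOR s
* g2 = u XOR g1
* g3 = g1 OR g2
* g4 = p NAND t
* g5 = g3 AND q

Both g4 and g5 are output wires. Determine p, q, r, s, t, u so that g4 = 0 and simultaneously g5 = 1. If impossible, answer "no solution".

Check with p=1, q=1, r=1, s=1, t=1, u=1:
g1 = r XOR s = 1 XOR 1 = 0
g2 = u XOR g1 = 1 XOR 0 = 1
g3 = g1 OR g2 = 0 OR 1 = 1
g4 = p NAND t = 1 NAND 1 = 0
g5 = g3 AND q = 1 AND 1 = 1
So g4 = 0 and g5 = 1.

p=1, q=1, r=1, s=1, t=1, u=1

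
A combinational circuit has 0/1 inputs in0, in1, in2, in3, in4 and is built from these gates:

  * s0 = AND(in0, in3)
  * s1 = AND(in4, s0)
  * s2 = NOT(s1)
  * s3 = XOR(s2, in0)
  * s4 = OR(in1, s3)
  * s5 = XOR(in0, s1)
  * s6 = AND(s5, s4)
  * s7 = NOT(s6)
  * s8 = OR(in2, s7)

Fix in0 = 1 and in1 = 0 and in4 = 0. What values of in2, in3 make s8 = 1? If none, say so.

Check with in0 = 1 and in1 = 0 and in4 = 0 and in2=0, in3=0:
s0 = AND(in0, in3) = AND(1, 0) = 0
s1 = AND(in4, s0) = AND(0, 0) = 0
s2 = NOT(s1) = NOT 0 = 1
s3 = XOR(s2, in0) = XOR(1, 1) = 0
s4 = OR(in1, s3) = OR(0, 0) = 0
s5 = XOR(in0, s1) = XOR(1, 0) = 1
s6 = AND(s5, s4) = AND(1, 0) = 0
s7 = NOT(s6) = NOT 0 = 1
s8 = OR(in2, s7) = OR(0, 1) = 1
So s8 = 1.

in2=0, in3=0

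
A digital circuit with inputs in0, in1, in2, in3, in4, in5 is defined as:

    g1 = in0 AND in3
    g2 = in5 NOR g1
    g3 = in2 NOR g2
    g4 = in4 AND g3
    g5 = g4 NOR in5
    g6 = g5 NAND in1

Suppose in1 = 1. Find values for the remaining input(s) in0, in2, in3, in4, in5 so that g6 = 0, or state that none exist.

in0=0, in2=0, in3=0, in4=1, in5=0

Check with in1 = 1 and in0=0, in2=0, in3=0, in4=1, in5=0:
g1 = in0 AND in3 = 0 AND 0 = 0
g2 = in5 NOR g1 = 0 NOR 0 = 1
g3 = in2 NOR g2 = 0 NOR 1 = 0
g4 = in4 AND g3 = 1 AND 0 = 0
g5 = g4 NOR in5 = 0 NOR 0 = 1
g6 = g5 NAND in1 = 1 NAND 1 = 0
So g6 = 0.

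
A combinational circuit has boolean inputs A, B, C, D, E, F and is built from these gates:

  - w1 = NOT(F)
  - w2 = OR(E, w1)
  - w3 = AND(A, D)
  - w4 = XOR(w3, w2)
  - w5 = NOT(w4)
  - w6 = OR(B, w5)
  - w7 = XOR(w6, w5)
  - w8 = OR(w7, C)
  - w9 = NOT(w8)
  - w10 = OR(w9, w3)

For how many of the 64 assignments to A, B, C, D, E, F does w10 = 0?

w10 = OR(w9, w3) must be 0, so both w9 = 0 and w3 = 0.
w9 = NOT(w8) must be 0, so w8 = 1.
w3 = AND(A, D) must be 0, so at least one of A, D is 0.
Enumerating the 64 input combinations, 33 give w10 = 0 and 31 give w10 = 1.

33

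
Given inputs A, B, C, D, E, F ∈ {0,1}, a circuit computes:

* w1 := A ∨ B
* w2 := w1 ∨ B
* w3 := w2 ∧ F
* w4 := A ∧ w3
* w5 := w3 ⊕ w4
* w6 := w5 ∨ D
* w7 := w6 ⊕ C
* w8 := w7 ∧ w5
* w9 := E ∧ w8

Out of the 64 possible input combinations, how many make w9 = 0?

62

w9 = E ∧ w8 must be 0, so at least one of E, w8 is 0.
Enumerating the 64 input combinations, 62 give w9 = 0 and 2 give w9 = 1.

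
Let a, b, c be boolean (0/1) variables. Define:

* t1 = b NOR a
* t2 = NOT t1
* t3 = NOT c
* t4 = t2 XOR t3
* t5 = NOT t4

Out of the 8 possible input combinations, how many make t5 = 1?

t5 = NOT t4 must be 1, so t4 = 0.
Enumerating the 8 input combinations, 4 give t5 = 1 and 4 give t5 = 0.

4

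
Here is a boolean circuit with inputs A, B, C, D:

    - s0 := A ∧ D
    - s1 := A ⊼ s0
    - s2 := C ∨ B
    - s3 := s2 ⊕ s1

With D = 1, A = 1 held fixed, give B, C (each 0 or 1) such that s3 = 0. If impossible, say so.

B=0, C=0

s3 = s2 ⊕ s1 must be 0, so s2 and s1 are equal.
Check with D = 1, A = 1 and B=0, C=0:
s0 = A ∧ D = 1 ∧ 1 = 1
s1 = A ⊼ s0 = 1 ⊼ 1 = 0
s2 = C ∨ B = 0 ∨ 0 = 0
s3 = s2 ⊕ s1 = 0 ⊕ 0 = 0
So s3 = 0.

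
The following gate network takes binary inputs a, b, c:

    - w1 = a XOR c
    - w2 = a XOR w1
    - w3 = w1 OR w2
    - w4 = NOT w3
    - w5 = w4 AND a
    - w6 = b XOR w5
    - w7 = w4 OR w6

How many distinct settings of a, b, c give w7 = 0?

w7 = w4 OR w6 must be 0, so both w4 = 0 and w6 = 0.
w4 = NOT w3 must be 0, so w3 = 1.
w6 = b XOR w5 must be 0, so b and w5 are equal.
Satisfying assignments:
  a=0, b=0, c=1
  a=1, b=0, c=0
  a=1, b=0, c=1

3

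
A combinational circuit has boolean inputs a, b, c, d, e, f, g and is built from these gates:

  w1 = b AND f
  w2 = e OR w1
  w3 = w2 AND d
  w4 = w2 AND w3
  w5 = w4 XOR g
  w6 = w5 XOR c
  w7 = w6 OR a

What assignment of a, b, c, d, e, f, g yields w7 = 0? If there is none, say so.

a=0, b=0, c=0, d=0, e=0, f=1, g=0

Check with a=0, b=0, c=0, d=0, e=0, f=1, g=0:
w1 = b AND f = 0 AND 1 = 0
w2 = e OR w1 = 0 OR 0 = 0
w3 = w2 AND d = 0 AND 0 = 0
w4 = w2 AND w3 = 0 AND 0 = 0
w5 = w4 XOR g = 0 XOR 0 = 0
w6 = w5 XOR c = 0 XOR 0 = 0
w7 = w6 OR a = 0 OR 0 = 0
So w7 = 0 as required.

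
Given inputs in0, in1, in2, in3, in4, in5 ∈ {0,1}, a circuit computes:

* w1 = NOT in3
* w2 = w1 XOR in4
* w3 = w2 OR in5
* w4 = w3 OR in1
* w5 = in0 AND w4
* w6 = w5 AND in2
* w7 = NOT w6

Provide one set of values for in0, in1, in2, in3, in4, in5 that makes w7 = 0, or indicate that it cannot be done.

in0=1, in1=1, in2=1, in3=1, in4=0, in5=1

w7 = NOT w6 must be 0, so w6 = 1.
w6 = w5 AND in2 must be 1, so both w5 = 1 and in2 = 1.
w5 = in0 AND w4 must be 1, so both in0 = 1 and w4 = 1.
Check with in0=1, in1=1, in2=1, in3=1, in4=0, in5=1:
w1 = NOT in3 = NOT 1 = 0
w2 = w1 XOR in4 = 0 XOR 0 = 0
w3 = w2 OR in5 = 0 OR 1 = 1
w4 = w3 OR in1 = 1 OR 1 = 1
w5 = in0 AND w4 = 1 AND 1 = 1
w6 = w5 AND in2 = 1 AND 1 = 1
w7 = NOT w6 = NOT 1 = 0
So w7 = 0 as required.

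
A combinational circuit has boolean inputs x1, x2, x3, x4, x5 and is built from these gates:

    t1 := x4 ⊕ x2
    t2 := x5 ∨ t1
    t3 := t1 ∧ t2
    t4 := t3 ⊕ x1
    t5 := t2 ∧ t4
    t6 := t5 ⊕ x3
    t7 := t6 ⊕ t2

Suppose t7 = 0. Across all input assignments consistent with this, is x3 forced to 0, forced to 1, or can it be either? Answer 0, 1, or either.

either

Both values of x3 occur among assignments with t7 = 0:
  x3=0: x1=0, x2=0, x3=0, x4=0, x5=0
  x3=1: x1=0, x2=0, x3=1, x4=0, x5=1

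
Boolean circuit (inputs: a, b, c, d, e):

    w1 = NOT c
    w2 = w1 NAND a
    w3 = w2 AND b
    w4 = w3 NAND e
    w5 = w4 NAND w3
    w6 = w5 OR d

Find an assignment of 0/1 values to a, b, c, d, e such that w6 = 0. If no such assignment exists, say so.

Check with a=0, b=1, c=0, d=0, e=0:
w1 = NOT c = NOT 0 = 1
w2 = w1 NAND a = 1 NAND 0 = 1
w3 = w2 AND b = 1 AND 1 = 1
w4 = w3 NAND e = 1 NAND 0 = 1
w5 = w4 NAND w3 = 1 NAND 1 = 0
w6 = w5 OR d = 0 OR 0 = 0
So w6 = 0 as required.

a=0, b=1, c=0, d=0, e=0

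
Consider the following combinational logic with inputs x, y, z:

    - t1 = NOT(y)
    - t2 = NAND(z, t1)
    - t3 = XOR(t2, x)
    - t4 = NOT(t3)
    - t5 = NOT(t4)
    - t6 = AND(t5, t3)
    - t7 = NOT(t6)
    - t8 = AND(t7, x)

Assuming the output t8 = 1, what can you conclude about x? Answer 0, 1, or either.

1

t8 = AND(t7, x) must be 1, so both t7 = 1 and x = 1.
t7 = NOT(t6) must be 1, so t6 = 0.
t6 = AND(t5, t3) must be 0, so at least one of t5, t3 is 0.
Every assignment with t8 = 1 has x = 1; there are 3 such assignment(s).
  x=1, y=0, z=0
  x=1, y=1, z=0
  x=1, y=1, z=1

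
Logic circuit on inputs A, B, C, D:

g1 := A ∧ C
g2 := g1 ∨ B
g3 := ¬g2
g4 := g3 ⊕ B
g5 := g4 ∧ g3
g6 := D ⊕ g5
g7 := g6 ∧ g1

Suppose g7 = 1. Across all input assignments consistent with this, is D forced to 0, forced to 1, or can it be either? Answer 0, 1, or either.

g7 = g6 ∧ g1 must be 1, so both g6 = 1 and g1 = 1.
Every assignment with g7 = 1 has D = 1; there are 2 such assignment(s).
  A=1, B=0, C=1, D=1
  A=1, B=1, C=1, D=1

1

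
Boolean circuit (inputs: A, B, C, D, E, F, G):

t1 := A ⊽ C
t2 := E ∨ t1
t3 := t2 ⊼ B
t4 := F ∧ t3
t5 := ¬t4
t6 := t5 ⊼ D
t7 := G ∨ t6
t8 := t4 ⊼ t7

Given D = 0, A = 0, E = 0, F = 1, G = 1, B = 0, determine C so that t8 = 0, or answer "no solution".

C=0

t8 = t4 ⊼ t7 must be 0, so both t4 = 1 and t7 = 1.
Check with D = 0, A = 0, E = 0, F = 1, G = 1, B = 0 and C=0:
t1 = A ⊽ C = 0 ⊽ 0 = 1
t2 = E ∨ t1 = 0 ∨ 1 = 1
t3 = t2 ⊼ B = 1 ⊼ 0 = 1
t4 = F ∧ t3 = 1 ∧ 1 = 1
t5 = ¬t4 = ¬1 = 0
t6 = t5 ⊼ D = 0 ⊼ 0 = 1
t7 = G ∨ t6 = 1 ∨ 1 = 1
t8 = t4 ⊼ t7 = 1 ⊼ 1 = 0
So t8 = 0.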